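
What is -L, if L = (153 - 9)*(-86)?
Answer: 12384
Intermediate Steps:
L = -12384 (L = 144*(-86) = -12384)
-L = -1*(-12384) = 12384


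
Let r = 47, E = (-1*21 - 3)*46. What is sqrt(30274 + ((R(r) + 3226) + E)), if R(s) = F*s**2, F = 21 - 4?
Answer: sqrt(69949) ≈ 264.48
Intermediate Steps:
E = -1104 (E = (-21 - 3)*46 = -24*46 = -1104)
F = 17
R(s) = 17*s**2
sqrt(30274 + ((R(r) + 3226) + E)) = sqrt(30274 + ((17*47**2 + 3226) - 1104)) = sqrt(30274 + ((17*2209 + 3226) - 1104)) = sqrt(30274 + ((37553 + 3226) - 1104)) = sqrt(30274 + (40779 - 1104)) = sqrt(30274 + 39675) = sqrt(69949)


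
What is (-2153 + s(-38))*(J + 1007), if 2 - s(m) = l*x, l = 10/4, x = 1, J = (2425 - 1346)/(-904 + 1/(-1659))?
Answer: -3248436518543/1499737 ≈ -2.1660e+6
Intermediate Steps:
J = -1790061/1499737 (J = 1079/(-904 - 1/1659) = 1079/(-1499737/1659) = 1079*(-1659/1499737) = -1790061/1499737 ≈ -1.1936)
l = 5/2 (l = 10*(¼) = 5/2 ≈ 2.5000)
s(m) = -½ (s(m) = 2 - 5/2 = -½)
(-2153 + s(-38))*(J + 1007) = (-2153 - ½)*(-1790061/1499737 + 1007) = -4307/2*1508445098/1499737 = -3248436518543/1499737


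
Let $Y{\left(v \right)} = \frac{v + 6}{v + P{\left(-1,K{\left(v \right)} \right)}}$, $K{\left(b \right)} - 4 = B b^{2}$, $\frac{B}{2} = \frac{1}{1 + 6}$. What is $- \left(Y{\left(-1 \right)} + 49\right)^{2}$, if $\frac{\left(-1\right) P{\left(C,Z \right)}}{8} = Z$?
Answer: $- \frac{145636624}{61009} \approx -2387.1$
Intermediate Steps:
$B = \frac{2}{7}$ ($B = \frac{2}{1 + 6} = \frac{2}{7} \approx 0.28571$)
$K{\left(b \right)} = 4 + \frac{2 b^{2}}{7}$
$P{\left(C,Z \right)} = - 8 Z$
$Y{\left(v \right)} = \frac{6 + v}{-32 + v - \frac{16 v^{2}}{7}}$ ($Y{\left(v \right)} = \frac{v + 6}{v - 8 \left(4 + \frac{2 v^{2}}{7}\right)} = \frac{6 + v}{v - \left(32 + \frac{16 v^{2}}{7}\right)} = \frac{6 + v}{-32 + v - \frac{16 v^{2}}{7}}$)
$- \left(Y{\left(-1 \right)} + 49\right)^{2} = - \left(\frac{7 \left(6 - 1\right)}{-224 - 16 \left(-1\right)^{2} + 7 \left(-1\right)} + 49\right)^{2} = - \left(7 \frac{1}{-224 - 16 - 7} \cdot 5 + 49\right)^{2} = - \left(7 \frac{1}{-247} \cdot 5 + 49\right)^{2} = - \left(7 \left(- \frac{1}{247}\right) 5 + 49\right)^{2} = - \left(- \frac{35}{247} + 49\right)^{2} = - \left(\frac{12068}{247}\right)^{2} = \left(-1\right) \frac{145636624}{61009} = - \frac{145636624}{61009}$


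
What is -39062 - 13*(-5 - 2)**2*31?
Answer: -58809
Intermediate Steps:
-39062 - 13*(-5 - 2)**2*31 = -39062 - 13*(-7)**2*31 = -39062 - 13*49*31 = -39062 - 637*31 = -39062 - 1*19747 = -39062 - 19747 = -58809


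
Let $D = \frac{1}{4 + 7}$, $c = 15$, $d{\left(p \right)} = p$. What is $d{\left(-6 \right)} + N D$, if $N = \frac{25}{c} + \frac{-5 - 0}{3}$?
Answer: $-6$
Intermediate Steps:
$D = \frac{1}{11} \approx 0.090909$
$N = 0$ ($N = \frac{25}{15} + \frac{-5 - 0}{3} = 25 \cdot \frac{1}{15} + \left(-5 + 0\right) \frac{1}{3} = \frac{5}{3} - \frac{5}{3} = 0$)
$d{\left(-6 \right)} + N D = -6 + 0 \cdot \frac{1}{11} = -6 + 0 = -6$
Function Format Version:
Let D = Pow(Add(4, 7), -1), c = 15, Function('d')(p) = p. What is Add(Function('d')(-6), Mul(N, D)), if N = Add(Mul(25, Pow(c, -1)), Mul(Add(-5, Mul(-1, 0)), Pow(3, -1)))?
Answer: -6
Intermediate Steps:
D = Rational(1, 11) (D = Pow(11, -1) = Rational(1, 11) ≈ 0.090909)
N = 0 (N = Add(Mul(25, Pow(15, -1)), Mul(Add(-5, Mul(-1, 0)), Pow(3, -1))) = Add(Mul(25, Rational(1, 15)), Mul(Add(-5, 0), Rational(1, 3))) = Add(Rational(5, 3), Mul(-5, Rational(1, 3))) = Add(Rational(5, 3), Rational(-5, 3)) = 0)
Add(Function('d')(-6), Mul(N, D)) = Add(-6, Mul(0, Rational(1, 11))) = Add(-6, 0) = -6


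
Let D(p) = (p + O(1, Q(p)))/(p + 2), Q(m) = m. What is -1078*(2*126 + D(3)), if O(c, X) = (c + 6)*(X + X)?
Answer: -281358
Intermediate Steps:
O(c, X) = 2*X*(6 + c) (O(c, X) = (6 + c)*(2*X) = 2*X*(6 + c))
D(p) = 15*p/(2 + p) (D(p) = (p + 2*p*(6 + 1))/(p + 2) = (p + 2*p*7)/(2 + p) = (p + 14*p)/(2 + p) = (15*p)/(2 + p) = 15*p/(2 + p))
-1078*(2*126 + D(3)) = -1078*(2*126 + 15*3/(2 + 3)) = -1078*(252 + 15*3/5) = -1078*(252 + 15*3*(⅕)) = -1078*(252 + 9) = -1078*261 = -281358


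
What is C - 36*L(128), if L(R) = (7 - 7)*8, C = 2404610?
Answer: 2404610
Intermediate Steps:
L(R) = 0 (L(R) = 0*8 = 0)
C - 36*L(128) = 2404610 - 36*0 = 2404610 + 0 = 2404610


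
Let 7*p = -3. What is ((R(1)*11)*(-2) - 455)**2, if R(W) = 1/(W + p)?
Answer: 974169/4 ≈ 2.4354e+5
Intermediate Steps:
p = -3/7 (p = (1/7)*(-3) = -3/7 ≈ -0.42857)
R(W) = 1/(-3/7 + W) (R(W) = 1/(W - 3/7) = 1/(-3/7 + W))
((R(1)*11)*(-2) - 455)**2 = (((7/(-3 + 7*1))*11)*(-2) - 455)**2 = (((7/(-3 + 7))*11)*(-2) - 455)**2 = (((7/4)*11)*(-2) - 455)**2 = ((77/4)*(-2) - 455)**2 = (-77/2 - 455)**2 = (-987/2)**2 = 974169/4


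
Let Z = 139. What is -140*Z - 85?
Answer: -19545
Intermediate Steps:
-140*Z - 85 = -140*139 - 85 = -19460 - 85 = -19545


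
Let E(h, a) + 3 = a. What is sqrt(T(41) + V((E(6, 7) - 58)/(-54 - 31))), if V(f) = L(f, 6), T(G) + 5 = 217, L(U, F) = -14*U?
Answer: 4*sqrt(91715)/85 ≈ 14.252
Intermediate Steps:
E(h, a) = -3 + a
T(G) = 212 (T(G) = -5 + 217 = 212)
V(f) = -14*f
sqrt(T(41) + V((E(6, 7) - 58)/(-54 - 31))) = sqrt(212 - 14*((-3 + 7) - 58)/(-54 - 31)) = sqrt(212 - 14*(4 - 58)/(-85)) = sqrt(212 - (-756)*(-1)/85) = sqrt(212 - 14*54/85) = sqrt(212 - 756/85) = sqrt(17264/85) = 4*sqrt(91715)/85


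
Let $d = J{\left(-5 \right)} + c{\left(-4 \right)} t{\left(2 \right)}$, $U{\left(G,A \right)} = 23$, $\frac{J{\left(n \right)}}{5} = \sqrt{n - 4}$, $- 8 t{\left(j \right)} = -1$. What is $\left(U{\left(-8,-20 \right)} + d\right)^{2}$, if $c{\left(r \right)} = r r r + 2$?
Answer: $\frac{121}{16} + \frac{915 i}{2} \approx 7.5625 + 457.5 i$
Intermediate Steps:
$t{\left(j \right)} = \frac{1}{8}$ ($t{\left(j \right)} = \left(- \frac{1}{8}\right) \left(-1\right) = \frac{1}{8}$)
$J{\left(n \right)} = 5 \sqrt{-4 + n}$ ($J{\left(n \right)} = 5 \sqrt{n - 4} = 5 \sqrt{-4 + n}$)
$c{\left(r \right)} = 2 + r^{3}$ ($c{\left(r \right)} = r^{2} r + 2 = r^{3} + 2 = 2 + r^{3}$)
$d = - \frac{31}{4} + 15 i$ ($d = 5 \sqrt{-4 - 5} + \left(2 + \left(-4\right)^{3}\right) \frac{1}{8} = 5 \sqrt{-9} + \left(2 - 64\right) \frac{1}{8} = 5 \cdot 3 i - \frac{31}{4} = 15 i - \frac{31}{4} = - \frac{31}{4} + 15 i \approx -7.75 + 15.0 i$)
$\left(U{\left(-8,-20 \right)} + d\right)^{2} = \left(23 - \left(\frac{31}{4} - 15 i\right)\right)^{2} = \left(\frac{61}{4} + 15 i\right)^{2}$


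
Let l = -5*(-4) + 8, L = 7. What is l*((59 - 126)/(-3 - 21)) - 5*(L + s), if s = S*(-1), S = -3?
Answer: 169/6 ≈ 28.167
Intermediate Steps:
s = 3 (s = -3*(-1) = 3)
l = 28 (l = 20 + 8 = 28)
l*((59 - 126)/(-3 - 21)) - 5*(L + s) = 28*((59 - 126)/(-3 - 21)) - 5*(7 + 3) = 28*(-67/(-24)) - 5*10 = 28*(-67*(-1/24)) - 50 = 28*(67/24) - 50 = 469/6 - 50 = 169/6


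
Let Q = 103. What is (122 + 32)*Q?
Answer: 15862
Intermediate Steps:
(122 + 32)*Q = (122 + 32)*103 = 154*103 = 15862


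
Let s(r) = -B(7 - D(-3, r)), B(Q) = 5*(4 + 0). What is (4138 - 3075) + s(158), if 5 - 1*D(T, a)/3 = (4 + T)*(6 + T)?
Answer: 1043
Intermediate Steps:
D(T, a) = 15 - 3*(4 + T)*(6 + T)
B(Q) = 20 (B(Q) = 5*4 = 20)
s(r) = -20 (s(r) = -1*20 = -20)
(4138 - 3075) + s(158) = (4138 - 3075) - 20 = 1063 - 20 = 1043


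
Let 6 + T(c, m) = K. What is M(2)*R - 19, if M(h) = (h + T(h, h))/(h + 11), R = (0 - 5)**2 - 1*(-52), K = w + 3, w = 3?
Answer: -93/13 ≈ -7.1538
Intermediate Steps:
K = 6 (K = 3 + 3 = 6)
T(c, m) = 0 (T(c, m) = -6 + 6 = 0)
R = 77 (R = (-5)**2 + 52 = 25 + 52 = 77)
M(h) = h/(11 + h) (M(h) = (h + 0)/(h + 11) = h/(11 + h))
M(2)*R - 19 = (2/(11 + 2))*77 - 19 = (2/13)*77 - 19 = 154/13 - 19 = -93/13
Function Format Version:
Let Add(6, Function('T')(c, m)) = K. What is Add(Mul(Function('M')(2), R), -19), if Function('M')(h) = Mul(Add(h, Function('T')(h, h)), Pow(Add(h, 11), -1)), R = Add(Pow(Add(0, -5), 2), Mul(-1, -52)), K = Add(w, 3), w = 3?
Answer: Rational(-93, 13) ≈ -7.1538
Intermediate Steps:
K = 6 (K = Add(3, 3) = 6)
Function('T')(c, m) = 0 (Function('T')(c, m) = Add(-6, 6) = 0)
R = 77 (R = Add(Pow(-5, 2), 52) = Add(25, 52) = 77)
Function('M')(h) = Mul(h, Pow(Add(11, h), -1)) (Function('M')(h) = Mul(Add(h, 0), Pow(Add(h, 11), -1)) = Mul(h, Pow(Add(11, h), -1)))
Add(Mul(Function('M')(2), R), -19) = Add(Mul(Mul(2, Pow(Add(11, 2), -1)), 77), -19) = Add(Mul(Mul(2, Pow(13, -1)), 77), -19) = Add(Mul(Mul(2, Rational(1, 13)), 77), -19) = Add(Mul(Rational(2, 13), 77), -19) = Add(Rational(154, 13), -19) = Rational(-93, 13)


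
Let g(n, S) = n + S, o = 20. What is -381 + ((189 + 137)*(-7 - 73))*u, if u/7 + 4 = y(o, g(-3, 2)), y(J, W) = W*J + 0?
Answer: 4381059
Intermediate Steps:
g(n, S) = S + n
y(J, W) = J*W (y(J, W) = J*W + 0 = J*W)
u = -168 (u = -28 + 7*(20*(2 - 3)) = -28 + 7*(20*(-1)) = -28 + 7*(-20) = -28 - 140 = -168)
-381 + ((189 + 137)*(-7 - 73))*u = -381 + ((189 + 137)*(-7 - 73))*(-168) = -381 + (326*(-80))*(-168) = -381 - 26080*(-168) = -381 + 4381440 = 4381059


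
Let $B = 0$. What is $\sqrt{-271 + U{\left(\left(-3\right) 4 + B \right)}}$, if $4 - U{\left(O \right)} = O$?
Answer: $i \sqrt{255} \approx 15.969 i$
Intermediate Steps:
$U{\left(O \right)} = 4 - O$
$\sqrt{-271 + U{\left(\left(-3\right) 4 + B \right)}} = \sqrt{-271 + \left(4 - \left(\left(-3\right) 4 + 0\right)\right)} = \sqrt{-271 + \left(4 - \left(-12 + 0\right)\right)} = \sqrt{-271 + \left(4 - -12\right)} = \sqrt{-271 + \left(4 + 12\right)} = \sqrt{-271 + 16} = \sqrt{-255} = i \sqrt{255}$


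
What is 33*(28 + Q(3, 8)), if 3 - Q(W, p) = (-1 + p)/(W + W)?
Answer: 1969/2 ≈ 984.50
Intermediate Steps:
Q(W, p) = 3 - (-1 + p)/(2*W) (Q(W, p) = 3 - (-1 + p)/(W + W) = 3 - (-1 + p)/(2*W))
33*(28 + Q(3, 8)) = 33*(28 + (1/2)*(1 - 1*8 + 6*3)/3) = 33*(28 + (1/2)*(1/3)*(1 - 8 + 18)) = 33*(28 + (1/2)*(1/3)*11) = 33*(28 + 11/6) = 33*(179/6) = 1969/2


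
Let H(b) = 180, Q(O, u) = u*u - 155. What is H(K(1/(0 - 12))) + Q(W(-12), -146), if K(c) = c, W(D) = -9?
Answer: 21341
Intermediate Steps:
Q(O, u) = -155 + u**2 (Q(O, u) = u**2 - 155 = -155 + u**2)
H(K(1/(0 - 12))) + Q(W(-12), -146) = 180 + (-155 + (-146)**2) = 180 + (-155 + 21316) = 180 + 21161 = 21341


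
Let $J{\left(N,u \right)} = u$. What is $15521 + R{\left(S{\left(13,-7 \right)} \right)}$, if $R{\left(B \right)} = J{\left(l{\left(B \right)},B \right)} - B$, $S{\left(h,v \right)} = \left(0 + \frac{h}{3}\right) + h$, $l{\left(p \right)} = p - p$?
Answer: $15521$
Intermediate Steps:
$l{\left(p \right)} = 0$
$S{\left(h,v \right)} = \frac{4 h}{3}$ ($S{\left(h,v \right)} = \left(0 + h \frac{1}{3}\right) + h = \left(0 + \frac{h}{3}\right) + h = \frac{h}{3} + h = \frac{4 h}{3}$)
$R{\left(B \right)} = 0$ ($R{\left(B \right)} = B - B = 0$)
$15521 + R{\left(S{\left(13,-7 \right)} \right)} = 15521 + 0 = 15521$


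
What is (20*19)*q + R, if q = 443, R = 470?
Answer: 168810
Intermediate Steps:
(20*19)*q + R = (20*19)*443 + 470 = 380*443 + 470 = 168340 + 470 = 168810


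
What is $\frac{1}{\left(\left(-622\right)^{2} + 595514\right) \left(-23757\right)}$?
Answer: $- \frac{1}{23338829286} \approx -4.2847 \cdot 10^{-11}$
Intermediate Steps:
$\frac{1}{\left(\left(-622\right)^{2} + 595514\right) \left(-23757\right)} = \frac{1}{386884 + 595514} \left(- \frac{1}{23757}\right) = \frac{1}{982398} \left(- \frac{1}{23757}\right) = - \frac{1}{23338829286}$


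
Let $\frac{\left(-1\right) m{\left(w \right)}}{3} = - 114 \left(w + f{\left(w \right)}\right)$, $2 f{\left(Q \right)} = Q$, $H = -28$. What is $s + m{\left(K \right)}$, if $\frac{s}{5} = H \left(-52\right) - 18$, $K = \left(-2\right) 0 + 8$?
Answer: $11294$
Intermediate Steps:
$f{\left(Q \right)} = \frac{Q}{2}$
$K = 8$ ($K = 0 + 8 = 8$)
$s = 7190$ ($s = 5 \left(\left(-28\right) \left(-52\right) - 18\right) = 5 \left(1456 - 18\right) = 5 \cdot 1438 = 7190$)
$m{\left(w \right)} = 513 w$ ($m{\left(w \right)} = - 3 \left(- 114 \left(w + \frac{w}{2}\right)\right) = - 3 \left(- 114 \frac{3 w}{2}\right) = - 3 \left(- 171 w\right) = 513 w$)
$s + m{\left(K \right)} = 7190 + 513 \cdot 8 = 7190 + 4104 = 11294$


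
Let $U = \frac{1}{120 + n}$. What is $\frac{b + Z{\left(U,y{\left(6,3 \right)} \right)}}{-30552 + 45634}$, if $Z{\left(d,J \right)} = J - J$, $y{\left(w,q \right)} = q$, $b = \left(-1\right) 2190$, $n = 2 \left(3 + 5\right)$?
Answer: $- \frac{1095}{7541} \approx -0.14521$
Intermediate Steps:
$n = 16$ ($n = 2 \cdot 8 = 16$)
$U = \frac{1}{136}$ ($U = \frac{1}{120 + 16} = \frac{1}{136} \approx 0.0073529$)
$b = -2190$
$Z{\left(d,J \right)} = 0$
$\frac{b + Z{\left(U,y{\left(6,3 \right)} \right)}}{-30552 + 45634} = \frac{-2190 + 0}{-30552 + 45634} = - \frac{2190}{15082} = \left(-2190\right) \frac{1}{15082} = - \frac{1095}{7541}$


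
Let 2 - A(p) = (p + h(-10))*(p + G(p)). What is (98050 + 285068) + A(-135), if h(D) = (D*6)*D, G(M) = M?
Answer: 508670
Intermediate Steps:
h(D) = 6*D² (h(D) = (6*D)*D = 6*D²)
A(p) = 2 - 2*p*(600 + p) (A(p) = 2 - (p + 6*(-10)²)*(p + p) = 2 - (p + 6*100)*2*p = 2 - (p + 600)*2*p = 2 - (600 + p)*2*p = 2 - 2*p*(600 + p))
(98050 + 285068) + A(-135) = (98050 + 285068) + (2 - 1200*(-135) - 2*(-135)²) = 383118 + (2 + 162000 - 2*18225) = 383118 + (2 + 162000 - 36450) = 383118 + 125552 = 508670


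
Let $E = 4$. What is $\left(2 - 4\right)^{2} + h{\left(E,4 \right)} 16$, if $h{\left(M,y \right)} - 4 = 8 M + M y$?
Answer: $836$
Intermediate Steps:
$h{\left(M,y \right)} = 4 + 8 M + M y$ ($h{\left(M,y \right)} = 4 + \left(8 M + M y\right) = 4 + 8 M + M y$)
$\left(2 - 4\right)^{2} + h{\left(E,4 \right)} 16 = \left(2 - 4\right)^{2} + \left(4 + 8 \cdot 4 + 4 \cdot 4\right) 16 = \left(-2\right)^{2} + \left(4 + 32 + 16\right) 16 = 4 + 52 \cdot 16 = 4 + 832 = 836$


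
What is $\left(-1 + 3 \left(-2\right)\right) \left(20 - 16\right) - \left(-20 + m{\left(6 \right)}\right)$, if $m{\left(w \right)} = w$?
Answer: $-14$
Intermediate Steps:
$\left(-1 + 3 \left(-2\right)\right) \left(20 - 16\right) - \left(-20 + m{\left(6 \right)}\right) = \left(-1 + 3 \left(-2\right)\right) \left(20 - 16\right) + \left(20 - 6\right) = \left(-1 - 6\right) 4 + \left(20 - 6\right) = \left(-7\right) 4 + 14 = -28 + 14 = -14$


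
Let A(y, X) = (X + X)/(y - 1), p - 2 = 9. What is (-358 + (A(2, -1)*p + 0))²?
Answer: 144400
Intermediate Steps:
p = 11 (p = 2 + 9 = 11)
A(y, X) = 2*X/(-1 + y) (A(y, X) = (2*X)/(-1 + y) = 2*X/(-1 + y))
(-358 + (A(2, -1)*p + 0))² = (-358 + ((2*(-1)/(-1 + 2))*11 + 0))² = (-358 + ((2*(-1)/1)*11 + 0))² = (-358 + ((2*(-1)*1)*11 + 0))² = (-358 + (-2*11 + 0))² = (-358 + (-22 + 0))² = (-358 - 22)² = (-380)² = 144400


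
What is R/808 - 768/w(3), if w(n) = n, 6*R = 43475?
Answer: -1197613/4848 ≈ -247.03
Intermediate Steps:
R = 43475/6 (R = (⅙)*43475 = 43475/6 ≈ 7245.8)
R/808 - 768/w(3) = (43475/6)/808 - 768/3 = (43475/6)*(1/808) - 768*⅓ = 43475/4848 - 256 = -1197613/4848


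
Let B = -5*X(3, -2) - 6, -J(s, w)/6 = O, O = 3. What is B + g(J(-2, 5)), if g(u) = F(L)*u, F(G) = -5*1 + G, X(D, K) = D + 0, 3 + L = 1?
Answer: 105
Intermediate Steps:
L = -2 (L = -3 + 1 = -2)
J(s, w) = -18 (J(s, w) = -6*3 = -18)
X(D, K) = D
F(G) = -5 + G
g(u) = -7*u (g(u) = (-5 - 2)*u = -7*u)
B = -21 (B = -5*3 - 6 = -15 - 6 = -21)
B + g(J(-2, 5)) = -21 - 7*(-18) = -21 + 126 = 105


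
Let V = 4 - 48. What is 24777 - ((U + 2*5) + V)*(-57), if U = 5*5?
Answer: 24264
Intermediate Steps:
V = -44
U = 25
24777 - ((U + 2*5) + V)*(-57) = 24777 - ((25 + 2*5) - 44)*(-57) = 24777 - ((25 + 10) - 44)*(-57) = 24777 - (35 - 44)*(-57) = 24777 - (-9)*(-57) = 24777 - 1*513 = 24777 - 513 = 24264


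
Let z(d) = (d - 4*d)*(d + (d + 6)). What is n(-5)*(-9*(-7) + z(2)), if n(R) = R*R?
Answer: 75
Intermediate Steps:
z(d) = -3*d*(6 + 2*d) (z(d) = (-3*d)*(d + (6 + d)) = (-3*d)*(6 + 2*d) = -3*d*(6 + 2*d))
n(R) = R²
n(-5)*(-9*(-7) + z(2)) = (-5)²*(-9*(-7) - 6*2*(3 + 2)) = 25*(63 - 6*2*5) = 25*(63 - 60) = 25*3 = 75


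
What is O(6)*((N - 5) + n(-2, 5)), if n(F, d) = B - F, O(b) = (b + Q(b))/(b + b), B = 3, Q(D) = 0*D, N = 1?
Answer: 1/2 ≈ 0.50000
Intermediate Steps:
Q(D) = 0
O(b) = 1/2 (O(b) = (b + 0)/(b + b) = b/((2*b)) = b*(1/(2*b)) = 1/2)
n(F, d) = 3 - F
O(6)*((N - 5) + n(-2, 5)) = ((1 - 5) + (3 - 1*(-2)))/2 = (-4 + (3 + 2))/2 = (-4 + 5)/2 = (1/2)*1 = 1/2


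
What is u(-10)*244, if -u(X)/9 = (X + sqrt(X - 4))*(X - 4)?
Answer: -307440 + 30744*I*sqrt(14) ≈ -3.0744e+5 + 1.1503e+5*I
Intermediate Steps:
u(X) = -9*(-4 + X)*(X + sqrt(-4 + X)) (u(X) = -9*(X + sqrt(X - 4))*(X - 4) = -9*(X + sqrt(-4 + X))*(-4 + X) = -9*(-4 + X)*(X + sqrt(-4 + X)))
u(-10)*244 = (-9*(-10)**2 + 36*(-10) + 36*sqrt(-4 - 10) - 9*(-10)*sqrt(-4 - 10))*244 = (-9*100 - 360 + 36*sqrt(-14) - 9*(-10)*sqrt(-14))*244 = (-900 - 360 + 36*(I*sqrt(14)) - 9*(-10)*I*sqrt(14))*244 = (-900 - 360 + 36*I*sqrt(14) + 90*I*sqrt(14))*244 = (-1260 + 126*I*sqrt(14))*244 = -307440 + 30744*I*sqrt(14)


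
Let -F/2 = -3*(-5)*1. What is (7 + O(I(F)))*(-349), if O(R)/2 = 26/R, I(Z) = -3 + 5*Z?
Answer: -355631/153 ≈ -2324.4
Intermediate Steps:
F = -30 (F = -2*(-3*(-5)) = -30 ≈ -30.000)
O(R) = 52/R (O(R) = 2*(26/R) = 52/R)
(7 + O(I(F)))*(-349) = (7 + 52/(-3 + 5*(-30)))*(-349) = (7 + 52/(-3 - 150))*(-349) = (7 + 52/(-153))*(-349) = (7 + 52*(-1/153))*(-349) = (7 - 52/153)*(-349) = (1019/153)*(-349) = -355631/153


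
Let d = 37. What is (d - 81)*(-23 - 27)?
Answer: 2200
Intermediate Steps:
(d - 81)*(-23 - 27) = (37 - 81)*(-23 - 27) = -44*(-50) = 2200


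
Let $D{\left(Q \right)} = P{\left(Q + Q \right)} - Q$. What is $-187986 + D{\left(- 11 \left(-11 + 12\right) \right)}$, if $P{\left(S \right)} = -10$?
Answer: $-187985$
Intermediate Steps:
$D{\left(Q \right)} = -10 - Q$
$-187986 + D{\left(- 11 \left(-11 + 12\right) \right)} = -187986 - \left(10 - 11 \left(-11 + 12\right)\right) = -187986 - \left(10 - 11\right) = -187986 - -1 = -187986 + \left(-10 + 11\right) = -187986 + 1 = -187985$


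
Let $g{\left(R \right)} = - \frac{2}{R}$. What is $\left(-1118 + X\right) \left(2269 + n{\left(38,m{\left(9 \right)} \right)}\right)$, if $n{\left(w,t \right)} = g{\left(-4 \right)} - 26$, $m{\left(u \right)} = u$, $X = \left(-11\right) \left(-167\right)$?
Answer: $\frac{3226153}{2} \approx 1.6131 \cdot 10^{6}$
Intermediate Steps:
$X = 1837$
$n{\left(w,t \right)} = - \frac{51}{2}$ ($n{\left(w,t \right)} = - \frac{2}{-4} - 26 = \left(-2\right) \left(- \frac{1}{4}\right) - 26 = \frac{1}{2} - 26 = - \frac{51}{2}$)
$\left(-1118 + X\right) \left(2269 + n{\left(38,m{\left(9 \right)} \right)}\right) = \left(-1118 + 1837\right) \left(2269 - \frac{51}{2}\right) = 719 \cdot \frac{4487}{2} = \frac{3226153}{2}$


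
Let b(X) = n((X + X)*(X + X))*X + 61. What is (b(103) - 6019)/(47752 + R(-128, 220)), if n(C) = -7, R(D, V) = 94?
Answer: -6679/47846 ≈ -0.13959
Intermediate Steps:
b(X) = 61 - 7*X (b(X) = -7*X + 61 = 61 - 7*X)
(b(103) - 6019)/(47752 + R(-128, 220)) = ((61 - 7*103) - 6019)/(47752 + 94) = ((61 - 721) - 6019)/47846 = (-660 - 6019)*(1/47846) = -6679*1/47846 = -6679/47846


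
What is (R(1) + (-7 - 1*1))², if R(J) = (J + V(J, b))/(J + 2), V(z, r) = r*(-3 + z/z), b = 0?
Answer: 529/9 ≈ 58.778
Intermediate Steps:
V(z, r) = -2*r (V(z, r) = r*(-3 + 1) = r*(-2) = -2*r)
R(J) = J/(2 + J) (R(J) = (J - 2*0)/(J + 2) = (J + 0)/(2 + J) = J/(2 + J))
(R(1) + (-7 - 1*1))² = (1/(2 + 1) + (-7 - 1*1))² = (1/3 + (-7 - 1))² = (1*(⅓) - 8)² = (⅓ - 8)² = (-23/3)² = 529/9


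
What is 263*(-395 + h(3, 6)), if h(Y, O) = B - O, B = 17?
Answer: -100992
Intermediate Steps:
h(Y, O) = 17 - O
263*(-395 + h(3, 6)) = 263*(-395 + (17 - 1*6)) = 263*(-395 + (17 - 6)) = 263*(-395 + 11) = 263*(-384) = -100992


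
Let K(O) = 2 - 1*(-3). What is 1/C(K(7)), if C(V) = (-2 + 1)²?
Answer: 1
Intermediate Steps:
K(O) = 5 (K(O) = 2 + 3 = 5)
C(V) = 1 (C(V) = (-1)² = 1)
1/C(K(7)) = 1/1 = 1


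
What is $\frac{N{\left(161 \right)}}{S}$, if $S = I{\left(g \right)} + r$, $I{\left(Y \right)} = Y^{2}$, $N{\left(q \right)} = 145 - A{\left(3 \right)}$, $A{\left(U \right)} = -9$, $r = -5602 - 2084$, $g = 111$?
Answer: $\frac{154}{4635} \approx 0.033225$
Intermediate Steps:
$r = -7686$
$N{\left(q \right)} = 154$ ($N{\left(q \right)} = 145 - -9 = 145 + 9 = 154$)
$S = 4635$ ($S = 111^{2} - 7686 = 12321 - 7686 = 4635$)
$\frac{N{\left(161 \right)}}{S} = \frac{154}{4635}$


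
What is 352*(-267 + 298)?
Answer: 10912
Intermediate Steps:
352*(-267 + 298) = 352*31 = 10912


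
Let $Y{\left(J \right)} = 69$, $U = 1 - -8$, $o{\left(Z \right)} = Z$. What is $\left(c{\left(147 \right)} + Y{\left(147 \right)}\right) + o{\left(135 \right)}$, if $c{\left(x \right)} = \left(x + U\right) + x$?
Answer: $507$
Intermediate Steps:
$U = 9$ ($U = 1 + 8 = 9$)
$c{\left(x \right)} = 9 + 2 x$ ($c{\left(x \right)} = \left(x + 9\right) + x = \left(9 + x\right) + x = 9 + 2 x$)
$\left(c{\left(147 \right)} + Y{\left(147 \right)}\right) + o{\left(135 \right)} = \left(\left(9 + 2 \cdot 147\right) + 69\right) + 135 = \left(\left(9 + 294\right) + 69\right) + 135 = \left(303 + 69\right) + 135 = 372 + 135 = 507$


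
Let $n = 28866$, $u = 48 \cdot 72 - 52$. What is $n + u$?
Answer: $32270$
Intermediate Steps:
$u = 3404$ ($u = 3456 - 52 = 3404$)
$n + u = 28866 + 3404 = 32270$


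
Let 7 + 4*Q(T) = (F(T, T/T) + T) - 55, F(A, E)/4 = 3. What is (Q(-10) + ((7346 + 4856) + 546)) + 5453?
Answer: 18186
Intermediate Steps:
F(A, E) = 12 (F(A, E) = 4*3 = 12)
Q(T) = -25/2 + T/4 (Q(T) = -7/4 + ((12 + T) - 55)/4 = -7/4 + (-43 + T)/4 = -7/4 + (-43/4 + T/4) = -25/2 + T/4)
(Q(-10) + ((7346 + 4856) + 546)) + 5453 = ((-25/2 + (¼)*(-10)) + ((7346 + 4856) + 546)) + 5453 = ((-25/2 - 5/2) + (12202 + 546)) + 5453 = (-15 + 12748) + 5453 = 12733 + 5453 = 18186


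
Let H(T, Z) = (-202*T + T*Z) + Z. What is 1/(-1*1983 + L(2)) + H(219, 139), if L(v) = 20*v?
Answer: -26537495/1943 ≈ -13658.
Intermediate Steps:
H(T, Z) = Z - 202*T + T*Z
1/(-1*1983 + L(2)) + H(219, 139) = 1/(-1*1983 + 20*2) + (139 - 202*219 + 219*139) = 1/(-1983 + 40) + (139 - 44238 + 30441) = 1/(-1943) - 13658 = -1/1943 - 13658 = -26537495/1943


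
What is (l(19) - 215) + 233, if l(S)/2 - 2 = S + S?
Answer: 98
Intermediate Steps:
l(S) = 4 + 4*S (l(S) = 4 + 2*(S + S) = 4 + 2*(2*S) = 4 + 4*S)
(l(19) - 215) + 233 = ((4 + 4*19) - 215) + 233 = ((4 + 76) - 215) + 233 = (80 - 215) + 233 = -135 + 233 = 98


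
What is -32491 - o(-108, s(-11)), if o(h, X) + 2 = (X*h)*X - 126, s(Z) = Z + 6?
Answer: -29663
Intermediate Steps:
s(Z) = 6 + Z
o(h, X) = -128 + h*X² (o(h, X) = -2 + ((X*h)*X - 126) = -2 + (h*X² - 126) = -2 + (-126 + h*X²) = -128 + h*X²)
-32491 - o(-108, s(-11)) = -32491 - (-128 - 108*(6 - 11)²) = -32491 - (-128 - 108*(-5)²) = -32491 - (-128 - 108*25) = -32491 - (-128 - 2700) = -32491 - 1*(-2828) = -32491 + 2828 = -29663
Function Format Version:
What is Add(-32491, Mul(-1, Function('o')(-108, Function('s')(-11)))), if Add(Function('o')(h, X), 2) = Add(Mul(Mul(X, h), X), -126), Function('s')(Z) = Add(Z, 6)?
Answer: -29663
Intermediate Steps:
Function('s')(Z) = Add(6, Z)
Function('o')(h, X) = Add(-128, Mul(h, Pow(X, 2))) (Function('o')(h, X) = Add(-2, Add(Mul(Mul(X, h), X), -126)) = Add(-2, Add(Mul(h, Pow(X, 2)), -126)) = Add(-2, Add(-126, Mul(h, Pow(X, 2)))) = Add(-128, Mul(h, Pow(X, 2))))
Add(-32491, Mul(-1, Function('o')(-108, Function('s')(-11)))) = Add(-32491, Mul(-1, Add(-128, Mul(-108, Pow(Add(6, -11), 2))))) = Add(-32491, Mul(-1, Add(-128, Mul(-108, Pow(-5, 2))))) = Add(-32491, Mul(-1, Add(-128, Mul(-108, 25)))) = Add(-32491, Mul(-1, Add(-128, -2700))) = Add(-32491, Mul(-1, -2828)) = Add(-32491, 2828) = -29663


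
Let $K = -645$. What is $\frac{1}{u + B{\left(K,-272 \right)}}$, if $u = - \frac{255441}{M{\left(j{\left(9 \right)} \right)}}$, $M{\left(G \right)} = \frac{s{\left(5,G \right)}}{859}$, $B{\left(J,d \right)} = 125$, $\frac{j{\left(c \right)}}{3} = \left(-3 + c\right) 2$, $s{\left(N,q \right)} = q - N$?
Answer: $- \frac{31}{219419944} \approx -1.4128 \cdot 10^{-7}$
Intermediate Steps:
$j{\left(c \right)} = -18 + 6 c$ ($j{\left(c \right)} = 3 \left(-3 + c\right) 2 = 3 \left(-6 + 2 c\right) = -18 + 6 c$)
$M{\left(G \right)} = - \frac{5}{859} + \frac{G}{859}$ ($M{\left(G \right)} = \frac{G - 5}{859} = \left(G - 5\right) \frac{1}{859} = \left(-5 + G\right) \frac{1}{859} = - \frac{5}{859} + \frac{G}{859}$)
$u = - \frac{219423819}{31}$ ($u = - \frac{255441}{- \frac{5}{859} + \frac{-18 + 6 \cdot 9}{859}} = - \frac{255441}{- \frac{5}{859} + \frac{-18 + 54}{859}} = - \frac{255441}{- \frac{5}{859} + \frac{1}{859} \cdot 36} = - \frac{255441}{- \frac{5}{859} + \frac{36}{859}} = - \frac{255441}{\frac{31}{859}} = \left(-255441\right) \frac{859}{31} = - \frac{219423819}{31} \approx -7.0782 \cdot 10^{6}$)
$\frac{1}{u + B{\left(K,-272 \right)}} = \frac{1}{- \frac{219423819}{31} + 125} = \frac{1}{- \frac{219419944}{31}} = - \frac{31}{219419944}$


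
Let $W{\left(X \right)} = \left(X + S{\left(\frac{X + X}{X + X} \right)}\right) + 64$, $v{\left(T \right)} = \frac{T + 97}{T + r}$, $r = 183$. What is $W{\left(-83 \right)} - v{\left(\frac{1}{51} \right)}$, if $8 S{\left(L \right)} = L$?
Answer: $- \frac{724509}{37336} \approx -19.405$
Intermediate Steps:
$v{\left(T \right)} = \frac{97 + T}{183 + T}$ ($v{\left(T \right)} = \frac{T + 97}{T + 183} = \frac{97 + T}{183 + T}$)
$S{\left(L \right)} = \frac{L}{8}$
$W{\left(X \right)} = \frac{513}{8} + X$ ($W{\left(X \right)} = \left(X + \frac{\left(X + X\right) \frac{1}{X + X}}{8}\right) + 64 = \left(X + \frac{2 X \frac{1}{2 X}}{8}\right) + 64 = \left(X + \frac{1}{8} \cdot 1\right) + 64 = \left(X + \frac{1}{8}\right) + 64 = \left(\frac{1}{8} + X\right) + 64 = \frac{513}{8} + X$)
$W{\left(-83 \right)} - v{\left(\frac{1}{51} \right)} = \left(\frac{513}{8} - 83\right) - \frac{97 + \frac{1}{51}}{183 + \frac{1}{51}} = - \frac{151}{8} - \frac{97 + \frac{1}{51}}{183 + \frac{1}{51}} = - \frac{151}{8} - \frac{1}{\frac{9334}{51}} \cdot \frac{4948}{51} = - \frac{151}{8} - \frac{51}{9334} \cdot \frac{4948}{51} = - \frac{151}{8} - \frac{2474}{4667} = - \frac{724509}{37336}$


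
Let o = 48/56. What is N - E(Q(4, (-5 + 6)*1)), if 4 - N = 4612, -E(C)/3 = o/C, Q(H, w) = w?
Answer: -32238/7 ≈ -4605.4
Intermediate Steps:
o = 6/7 (o = 48*(1/56) = 6/7 ≈ 0.85714)
E(C) = -18/(7*C)
N = -4608 (N = 4 - 1*4612 = 4 - 4612 = -4608)
N - E(Q(4, (-5 + 6)*1)) = -4608 - (-18)/(7*((-5 + 6)*1)) = -4608 - (-18)/(7*(1*1)) = -4608 - (-18)/(7*1) = -4608 - (-18)/7 = -4608 - 1*(-18/7) = -4608 + 18/7 = -32238/7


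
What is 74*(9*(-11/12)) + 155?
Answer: -911/2 ≈ -455.50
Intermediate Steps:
74*(9*(-11/12)) + 155 = 74*(-33/4) + 155 = -1221/2 + 155 = -911/2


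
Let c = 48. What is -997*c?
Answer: -47856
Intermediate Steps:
-997*c = -997*48 = -47856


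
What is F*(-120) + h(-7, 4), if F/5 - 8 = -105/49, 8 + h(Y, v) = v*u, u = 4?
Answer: -24544/7 ≈ -3506.3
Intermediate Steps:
h(Y, v) = -8 + 4*v (h(Y, v) = -8 + v*4 = -8 + 4*v)
F = 205/7 (F = 40 + 5*(-105/49) = 40 + 5*(-105*1/49) = 40 + 5*(-15/7) = 40 - 75/7 = 205/7 ≈ 29.286)
F*(-120) + h(-7, 4) = (205/7)*(-120) + (-8 + 4*4) = -24600/7 + (-8 + 16) = -24600/7 + 8 = -24544/7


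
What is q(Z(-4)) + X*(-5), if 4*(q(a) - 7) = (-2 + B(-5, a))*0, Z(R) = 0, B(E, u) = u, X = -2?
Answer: 17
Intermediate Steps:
q(a) = 7 (q(a) = 7 + ((-2 + a)*0)/4 = 7 + (1/4)*0 = 7 + 0 = 7)
q(Z(-4)) + X*(-5) = 7 - 2*(-5) = 7 + 10 = 17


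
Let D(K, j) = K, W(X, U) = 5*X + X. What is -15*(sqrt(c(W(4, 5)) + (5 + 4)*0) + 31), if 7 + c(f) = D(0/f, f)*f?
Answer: -465 - 15*I*sqrt(7) ≈ -465.0 - 39.686*I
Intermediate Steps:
W(X, U) = 6*X
c(f) = -7 (c(f) = -7 + (0/f)*f = -7 + 0*f = -7 + 0 = -7)
-15*(sqrt(c(W(4, 5)) + (5 + 4)*0) + 31) = -15*(sqrt(-7 + (5 + 4)*0) + 31) = -15*(sqrt(-7 + 9*0) + 31) = -15*(sqrt(-7 + 0) + 31) = -15*(sqrt(-7) + 31) = -15*(I*sqrt(7) + 31) = -15*(31 + I*sqrt(7)) = -465 - 15*I*sqrt(7)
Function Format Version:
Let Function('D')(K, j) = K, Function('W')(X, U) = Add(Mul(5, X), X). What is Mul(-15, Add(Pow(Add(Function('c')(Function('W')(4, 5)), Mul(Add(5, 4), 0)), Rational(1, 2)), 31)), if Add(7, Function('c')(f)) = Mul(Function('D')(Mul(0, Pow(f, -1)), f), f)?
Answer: Add(-465, Mul(-15, I, Pow(7, Rational(1, 2)))) ≈ Add(-465.00, Mul(-39.686, I))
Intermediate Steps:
Function('W')(X, U) = Mul(6, X)
Function('c')(f) = -7 (Function('c')(f) = Add(-7, Mul(Mul(0, Pow(f, -1)), f)) = Add(-7, Mul(0, f)) = Add(-7, 0) = -7)
Mul(-15, Add(Pow(Add(Function('c')(Function('W')(4, 5)), Mul(Add(5, 4), 0)), Rational(1, 2)), 31)) = Mul(-15, Add(Pow(Add(-7, Mul(Add(5, 4), 0)), Rational(1, 2)), 31)) = Mul(-15, Add(Pow(Add(-7, Mul(9, 0)), Rational(1, 2)), 31)) = Mul(-15, Add(Pow(Add(-7, 0), Rational(1, 2)), 31)) = Mul(-15, Add(Pow(-7, Rational(1, 2)), 31)) = Mul(-15, Add(Mul(I, Pow(7, Rational(1, 2))), 31)) = Mul(-15, Add(31, Mul(I, Pow(7, Rational(1, 2))))) = Add(-465, Mul(-15, I, Pow(7, Rational(1, 2))))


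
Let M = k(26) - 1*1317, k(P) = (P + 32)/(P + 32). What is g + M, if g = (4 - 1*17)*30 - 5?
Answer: -1711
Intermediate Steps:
k(P) = 1 (k(P) = (32 + P)/(32 + P) = 1)
g = -395 (g = (4 - 17)*30 - 5 = -13*30 - 5 = -390 - 5 = -395)
M = -1316 (M = 1 - 1*1317 = 1 - 1317 = -1316)
g + M = -395 - 1316 = -1711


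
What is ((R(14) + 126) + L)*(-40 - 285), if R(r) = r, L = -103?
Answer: -12025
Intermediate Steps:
((R(14) + 126) + L)*(-40 - 285) = ((14 + 126) - 103)*(-40 - 285) = (140 - 103)*(-325) = 37*(-325) = -12025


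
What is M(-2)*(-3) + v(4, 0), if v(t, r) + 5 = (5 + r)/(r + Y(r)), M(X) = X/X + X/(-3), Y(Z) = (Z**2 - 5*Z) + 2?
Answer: -15/2 ≈ -7.5000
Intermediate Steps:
Y(Z) = 2 + Z**2 - 5*Z
M(X) = 1 - X/3 (M(X) = 1 + X*(-1/3) = 1 - X/3)
v(t, r) = -5 + (5 + r)/(2 + r**2 - 4*r) (v(t, r) = -5 + (5 + r)/(r + (2 + r**2 - 5*r)) = -5 + (5 + r)/(2 + r**2 - 4*r))
M(-2)*(-3) + v(4, 0) = (1 - 1/3*(-2))*(-3) + (-5 - 5*0**2 + 21*0)/(2 + 0**2 - 4*0) = (1 + 2/3)*(-3) + (-5 - 5*0 + 0)/(2 + 0 + 0) = (5/3)*(-3) + (-5 + 0 + 0)/2 = -5 + (1/2)*(-5) = -5 - 5/2 = -15/2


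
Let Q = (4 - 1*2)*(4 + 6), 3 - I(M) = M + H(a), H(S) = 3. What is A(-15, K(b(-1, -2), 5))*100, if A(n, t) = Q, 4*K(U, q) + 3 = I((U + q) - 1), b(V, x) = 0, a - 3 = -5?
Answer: 2000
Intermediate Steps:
a = -2 (a = 3 - 5 = -2)
I(M) = -M (I(M) = 3 - (M + 3) = 3 - (3 + M) = 3 + (-3 - M) = -M)
K(U, q) = -½ - U/4 - q/4 (K(U, q) = -¾ + (-((U + q) - 1))/4 = -¾ + (-(-1 + U + q))/4 = -¾ + (1 - U - q)/4 = -¾ + (¼ - U/4 - q/4) = -½ - U/4 - q/4)
Q = 20 (Q = (4 - 2)*10 = 2*10 = 20)
A(n, t) = 20
A(-15, K(b(-1, -2), 5))*100 = 20*100 = 2000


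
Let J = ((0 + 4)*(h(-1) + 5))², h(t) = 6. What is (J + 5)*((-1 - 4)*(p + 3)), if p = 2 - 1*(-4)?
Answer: -87345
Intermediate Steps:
p = 6 (p = 2 + 4 = 6)
J = 1936 (J = ((0 + 4)*(6 + 5))² = (4*11)² = 44² = 1936)
(J + 5)*((-1 - 4)*(p + 3)) = (1936 + 5)*((-1 - 4)*(6 + 3)) = 1941*(-5*9) = 1941*(-45) = -87345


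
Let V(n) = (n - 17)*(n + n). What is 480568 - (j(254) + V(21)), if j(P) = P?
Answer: 480146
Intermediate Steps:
V(n) = 2*n*(-17 + n) (V(n) = (-17 + n)*(2*n) = 2*n*(-17 + n))
480568 - (j(254) + V(21)) = 480568 - (254 + 2*21*(-17 + 21)) = 480568 - (254 + 2*21*4) = 480568 - (254 + 168) = 480568 - 1*422 = 480568 - 422 = 480146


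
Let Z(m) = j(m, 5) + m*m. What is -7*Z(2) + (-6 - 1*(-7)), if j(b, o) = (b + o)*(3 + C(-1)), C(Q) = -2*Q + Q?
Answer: -223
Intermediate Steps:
C(Q) = -Q
j(b, o) = 4*b + 4*o (j(b, o) = (b + o)*(3 - 1*(-1)) = (b + o)*(3 + 1) = (b + o)*4 = 4*b + 4*o)
Z(m) = 20 + m² + 4*m (Z(m) = (4*m + 4*5) + m*m = (4*m + 20) + m² = (20 + 4*m) + m² = 20 + m² + 4*m)
-7*Z(2) + (-6 - 1*(-7)) = -7*(20 + 2² + 4*2) + (-6 - 1*(-7)) = -7*(20 + 4 + 8) + (-6 + 7) = -7*32 + 1 = -224 + 1 = -223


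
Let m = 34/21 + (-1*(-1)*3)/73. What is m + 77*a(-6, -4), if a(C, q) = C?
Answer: -705701/1533 ≈ -460.34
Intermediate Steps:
m = 2545/1533 (m = 34*(1/21) + (1*3)*(1/73) = 34/21 + 3*(1/73) = 34/21 + 3/73 = 2545/1533 ≈ 1.6601)
m + 77*a(-6, -4) = 2545/1533 + 77*(-6) = 2545/1533 - 462 = -705701/1533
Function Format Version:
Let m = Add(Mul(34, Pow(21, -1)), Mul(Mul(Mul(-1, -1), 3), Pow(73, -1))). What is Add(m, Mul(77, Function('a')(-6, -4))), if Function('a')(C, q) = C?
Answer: Rational(-705701, 1533) ≈ -460.34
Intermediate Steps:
m = Rational(2545, 1533) (m = Add(Mul(34, Rational(1, 21)), Mul(Mul(1, 3), Rational(1, 73))) = Add(Rational(34, 21), Mul(3, Rational(1, 73))) = Add(Rational(34, 21), Rational(3, 73)) = Rational(2545, 1533) ≈ 1.6601)
Add(m, Mul(77, Function('a')(-6, -4))) = Add(Rational(2545, 1533), Mul(77, -6)) = Add(Rational(2545, 1533), -462) = Rational(-705701, 1533)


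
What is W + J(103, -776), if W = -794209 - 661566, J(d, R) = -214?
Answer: -1455989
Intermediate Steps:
W = -1455775
W + J(103, -776) = -1455775 - 214 = -1455989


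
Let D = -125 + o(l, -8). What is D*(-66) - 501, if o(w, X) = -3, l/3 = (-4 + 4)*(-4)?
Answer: 7947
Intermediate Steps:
l = 0 (l = 3*((-4 + 4)*(-4)) = 3*(0*(-4)) = 3*0 = 0)
D = -128 (D = -125 - 3 = -128)
D*(-66) - 501 = -128*(-66) - 501 = 8448 - 501 = 7947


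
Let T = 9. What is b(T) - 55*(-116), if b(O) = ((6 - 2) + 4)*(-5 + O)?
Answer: 6412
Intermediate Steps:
b(O) = -40 + 8*O (b(O) = (4 + 4)*(-5 + O) = 8*(-5 + O) = -40 + 8*O)
b(T) - 55*(-116) = (-40 + 8*9) - 55*(-116) = (-40 + 72) + 6380 = 32 + 6380 = 6412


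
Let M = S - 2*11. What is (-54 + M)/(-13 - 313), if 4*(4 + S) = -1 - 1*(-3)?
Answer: 159/652 ≈ 0.24387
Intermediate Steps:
S = -7/2 (S = -4 + (-1 - 1*(-3))/4 = -4 + (-1 + 3)/4 = -4 + (¼)*2 = -4 + ½ = -7/2 ≈ -3.5000)
M = -51/2 (M = -7/2 - 2*11 = -7/2 - 22 = -51/2 ≈ -25.500)
(-54 + M)/(-13 - 313) = (-54 - 51/2)/(-13 - 313) = -159/2/(-326) = -159/2*(-1/326) = 159/652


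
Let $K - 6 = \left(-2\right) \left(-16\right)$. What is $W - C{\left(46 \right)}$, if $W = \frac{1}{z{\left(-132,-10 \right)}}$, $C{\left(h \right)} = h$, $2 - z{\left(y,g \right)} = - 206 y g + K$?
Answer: $- \frac{12506663}{271884} \approx -46.0$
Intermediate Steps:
$K = 38$ ($K = 6 - -32 = 6 + 32 = 38$)
$z{\left(y,g \right)} = -36 + 206 g y$ ($z{\left(y,g \right)} = 2 - \left(- 206 y g + 38\right) = 2 - \left(- 206 g y + 38\right) = 2 - \left(38 - 206 g y\right) = 2 + \left(-38 + 206 g y\right) = -36 + 206 g y$)
$W = \frac{1}{271884}$ ($W = \frac{1}{-36 + 206 \left(-10\right) \left(-132\right)} = \frac{1}{-36 + 271920} = \frac{1}{271884} \approx 3.678 \cdot 10^{-6}$)
$W - C{\left(46 \right)} = \frac{1}{271884} - 46 = - \frac{12506663}{271884}$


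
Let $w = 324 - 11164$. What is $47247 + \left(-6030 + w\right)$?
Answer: $30377$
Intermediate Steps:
$w = -10840$
$47247 + \left(-6030 + w\right) = 47247 - 16870 = 30377$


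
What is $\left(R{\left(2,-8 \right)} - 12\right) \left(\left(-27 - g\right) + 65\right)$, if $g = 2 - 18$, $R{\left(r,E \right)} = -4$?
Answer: $-864$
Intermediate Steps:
$g = -16$ ($g = 2 - 18 = -16$)
$\left(R{\left(2,-8 \right)} - 12\right) \left(\left(-27 - g\right) + 65\right) = \left(-4 - 12\right) \left(\left(-27 - -16\right) + 65\right) = - 16 \left(\left(-27 + 16\right) + 65\right) = - 16 \left(-11 + 65\right) = \left(-16\right) 54 = -864$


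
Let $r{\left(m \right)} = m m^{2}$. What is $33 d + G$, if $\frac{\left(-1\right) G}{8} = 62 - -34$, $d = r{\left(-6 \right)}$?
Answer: $-7896$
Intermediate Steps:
$r{\left(m \right)} = m^{3}$
$d = -216$ ($d = \left(-6\right)^{3} = -216$)
$G = -768$ ($G = - 8 \left(62 - -34\right) = - 8 \left(62 + 34\right) = \left(-8\right) 96 = -768$)
$33 d + G = 33 \left(-216\right) - 768 = -7128 - 768 = -7896$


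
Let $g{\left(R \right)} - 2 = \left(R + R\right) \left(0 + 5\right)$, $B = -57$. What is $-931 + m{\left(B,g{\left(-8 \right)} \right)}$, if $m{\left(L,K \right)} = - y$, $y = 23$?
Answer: $-954$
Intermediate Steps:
$g{\left(R \right)} = 2 + 10 R$ ($g{\left(R \right)} = 2 + \left(R + R\right) \left(0 + 5\right) = 2 + 2 R 5 = 2 + 10 R$)
$m{\left(L,K \right)} = -23$ ($m{\left(L,K \right)} = \left(-1\right) 23 = -23$)
$-931 + m{\left(B,g{\left(-8 \right)} \right)} = -931 - 23 = -954$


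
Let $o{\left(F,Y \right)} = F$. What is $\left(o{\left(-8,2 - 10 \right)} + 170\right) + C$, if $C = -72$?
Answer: $90$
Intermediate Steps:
$\left(o{\left(-8,2 - 10 \right)} + 170\right) + C = \left(-8 + 170\right) - 72 = 162 - 72 = 90$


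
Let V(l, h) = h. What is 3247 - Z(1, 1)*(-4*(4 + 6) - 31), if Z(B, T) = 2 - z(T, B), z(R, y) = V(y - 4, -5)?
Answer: 3744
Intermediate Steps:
z(R, y) = -5
Z(B, T) = 7 (Z(B, T) = 2 - 1*(-5) = 2 + 5 = 7)
3247 - Z(1, 1)*(-4*(4 + 6) - 31) = 3247 - 7*(-4*(4 + 6) - 31) = 3247 - 7*(-4*10 - 31) = 3247 - 7*(-40 - 31) = 3247 - 7*(-71) = 3247 - 1*(-497) = 3247 + 497 = 3744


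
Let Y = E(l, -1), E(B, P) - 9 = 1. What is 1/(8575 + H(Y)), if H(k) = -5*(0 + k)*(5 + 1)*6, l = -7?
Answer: 1/6775 ≈ 0.00014760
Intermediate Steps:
E(B, P) = 10 (E(B, P) = 9 + 1 = 10)
Y = 10
H(k) = -180*k (H(k) = -5*k*6*6 = -30*k*6 = -180*k)
1/(8575 + H(Y)) = 1/(8575 - 180*10) = 1/(8575 - 1800) = 1/6775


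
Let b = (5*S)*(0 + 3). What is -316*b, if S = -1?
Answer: 4740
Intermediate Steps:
b = -15 (b = (5*(-1))*(0 + 3) = -5*3 = -15)
-316*b = -316*(-15) = 4740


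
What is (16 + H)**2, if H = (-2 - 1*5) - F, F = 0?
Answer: 81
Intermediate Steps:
H = -7 (H = (-2 - 1*5) - 1*0 = (-2 - 5) + 0 = -7 + 0 = -7)
(16 + H)**2 = (16 - 7)**2 = 9**2 = 81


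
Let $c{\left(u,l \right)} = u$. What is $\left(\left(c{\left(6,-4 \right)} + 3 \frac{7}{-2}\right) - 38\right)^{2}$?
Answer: $\frac{7225}{4} \approx 1806.3$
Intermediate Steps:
$\left(\left(c{\left(6,-4 \right)} + 3 \frac{7}{-2}\right) - 38\right)^{2} = \left(\left(6 + 3 \frac{7}{-2}\right) - 38\right)^{2} = \left(\left(6 + 3 \cdot 7 \left(- \frac{1}{2}\right)\right) - 38\right)^{2} = \left(\left(6 + 3 \left(- \frac{7}{2}\right)\right) - 38\right)^{2} = \left(\left(6 - \frac{21}{2}\right) - 38\right)^{2} = \left(- \frac{9}{2} - 38\right)^{2} = \left(- \frac{85}{2}\right)^{2} = \frac{7225}{4}$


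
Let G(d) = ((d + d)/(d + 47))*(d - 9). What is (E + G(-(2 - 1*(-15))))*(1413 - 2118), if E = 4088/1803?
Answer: -13445854/601 ≈ -22372.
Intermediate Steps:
G(d) = 2*d*(-9 + d)/(47 + d) (G(d) = ((2*d)/(47 + d))*(-9 + d) = (2*d/(47 + d))*(-9 + d) = 2*d*(-9 + d)/(47 + d))
E = 4088/1803 (E = 4088*(1/1803) = 4088/1803 ≈ 2.2673)
(E + G(-(2 - 1*(-15))))*(1413 - 2118) = (4088/1803 + 2*(-(2 - 1*(-15)))*(-9 - (2 - 1*(-15)))/(47 - (2 - 1*(-15))))*(1413 - 2118) = (4088/1803 + 2*(-(2 + 15))*(-9 - (2 + 15))/(47 - (2 + 15)))*(-705) = (4088/1803 + 2*(-1*17)*(-9 - 1*17)/(47 - 1*17))*(-705) = (4088/1803 + 2*(-17)*(-9 - 17)/(47 - 17))*(-705) = (4088/1803 + 2*(-17)*(-26)/30)*(-705) = (4088/1803 + 2*(-17)*(1/30)*(-26))*(-705) = (4088/1803 + 442/15)*(-705) = (286082/9015)*(-705) = -13445854/601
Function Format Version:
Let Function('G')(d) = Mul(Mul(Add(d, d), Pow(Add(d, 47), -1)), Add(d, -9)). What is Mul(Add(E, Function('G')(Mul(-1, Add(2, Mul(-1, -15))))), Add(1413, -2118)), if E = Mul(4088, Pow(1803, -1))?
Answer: Rational(-13445854, 601) ≈ -22372.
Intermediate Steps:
Function('G')(d) = Mul(2, d, Pow(Add(47, d), -1), Add(-9, d)) (Function('G')(d) = Mul(Mul(Mul(2, d), Pow(Add(47, d), -1)), Add(-9, d)) = Mul(Mul(2, d, Pow(Add(47, d), -1)), Add(-9, d)) = Mul(2, d, Pow(Add(47, d), -1), Add(-9, d)))
E = Rational(4088, 1803) (E = Mul(4088, Rational(1, 1803)) = Rational(4088, 1803) ≈ 2.2673)
Mul(Add(E, Function('G')(Mul(-1, Add(2, Mul(-1, -15))))), Add(1413, -2118)) = Mul(Add(Rational(4088, 1803), Mul(2, Mul(-1, Add(2, Mul(-1, -15))), Pow(Add(47, Mul(-1, Add(2, Mul(-1, -15)))), -1), Add(-9, Mul(-1, Add(2, Mul(-1, -15)))))), Add(1413, -2118)) = Mul(Add(Rational(4088, 1803), Mul(2, Mul(-1, Add(2, 15)), Pow(Add(47, Mul(-1, Add(2, 15))), -1), Add(-9, Mul(-1, Add(2, 15))))), -705) = Mul(Add(Rational(4088, 1803), Mul(2, Mul(-1, 17), Pow(Add(47, Mul(-1, 17)), -1), Add(-9, Mul(-1, 17)))), -705) = Mul(Add(Rational(4088, 1803), Mul(2, -17, Pow(Add(47, -17), -1), Add(-9, -17))), -705) = Mul(Add(Rational(4088, 1803), Mul(2, -17, Pow(30, -1), -26)), -705) = Mul(Add(Rational(4088, 1803), Mul(2, -17, Rational(1, 30), -26)), -705) = Mul(Add(Rational(4088, 1803), Rational(442, 15)), -705) = Mul(Rational(286082, 9015), -705) = Rational(-13445854, 601)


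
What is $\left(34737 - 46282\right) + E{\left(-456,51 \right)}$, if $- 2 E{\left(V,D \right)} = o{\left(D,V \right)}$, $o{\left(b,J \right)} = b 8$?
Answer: $-11749$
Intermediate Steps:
$o{\left(b,J \right)} = 8 b$
$E{\left(V,D \right)} = - 4 D$ ($E{\left(V,D \right)} = - \frac{8 D}{2} = - 4 D$)
$\left(34737 - 46282\right) + E{\left(-456,51 \right)} = \left(34737 - 46282\right) - 204 = -11545 - 204 = -11749$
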